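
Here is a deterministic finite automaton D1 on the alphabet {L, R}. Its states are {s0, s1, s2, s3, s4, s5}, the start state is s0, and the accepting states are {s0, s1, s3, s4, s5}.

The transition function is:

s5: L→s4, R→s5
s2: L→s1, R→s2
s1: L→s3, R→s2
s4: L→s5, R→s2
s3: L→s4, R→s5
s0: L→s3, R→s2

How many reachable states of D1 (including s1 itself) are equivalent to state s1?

All states are reachable from the start state.
P0 = {s0,s1,s3,s4,s5} | {s2}.
Split {s0,s1,s3,s4,s5} by δ(·,R) → {s0,s1,s4} and {s3,s5}.
The partition is now stable with 3 blocks: {s0,s1,s4} | {s2} | {s3,s5}.
The equivalence class containing s1 is {s0,s1,s4}, of size 3.

3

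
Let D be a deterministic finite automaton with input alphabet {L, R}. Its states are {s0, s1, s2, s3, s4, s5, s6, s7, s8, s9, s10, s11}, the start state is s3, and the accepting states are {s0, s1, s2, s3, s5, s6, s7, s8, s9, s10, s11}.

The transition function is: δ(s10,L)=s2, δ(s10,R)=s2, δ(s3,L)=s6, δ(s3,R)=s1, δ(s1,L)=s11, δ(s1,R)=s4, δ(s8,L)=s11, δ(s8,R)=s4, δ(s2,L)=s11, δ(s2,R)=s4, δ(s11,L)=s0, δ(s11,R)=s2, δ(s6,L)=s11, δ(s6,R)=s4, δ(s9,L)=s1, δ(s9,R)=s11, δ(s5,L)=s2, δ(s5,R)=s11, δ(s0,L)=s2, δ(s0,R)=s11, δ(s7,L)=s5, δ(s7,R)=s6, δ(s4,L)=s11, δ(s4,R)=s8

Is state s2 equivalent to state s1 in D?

Reachable states from the start: {s0,s1,s2,s3,s4,s6,s8,s11}. Unreachable: {s5,s7,s9,s10} — drop them.
Start with accepting vs non-accepting: {s0,s1,s2,s3,s6,s8,s11} | {s4}.
Refine {s0,s1,s2,s3,s6,s8,s11} on symbol R: members go to different blocks, giving {s1,s2,s6,s8} and {s0,s3,s11}.
On input L, block {s0,s3,s11} splits into {s0,s3} and {s11}.
On input R, block {s0,s3} splits into {s0} and {s3}.
No further refinement is possible. Final partition (5 blocks): {s1,s2,s6,s8} | {s4} | {s0} | {s11} | {s3}.
s2 and s1 lie in the same block of the stable partition, so they are equivalent — no string distinguishes them.

Yes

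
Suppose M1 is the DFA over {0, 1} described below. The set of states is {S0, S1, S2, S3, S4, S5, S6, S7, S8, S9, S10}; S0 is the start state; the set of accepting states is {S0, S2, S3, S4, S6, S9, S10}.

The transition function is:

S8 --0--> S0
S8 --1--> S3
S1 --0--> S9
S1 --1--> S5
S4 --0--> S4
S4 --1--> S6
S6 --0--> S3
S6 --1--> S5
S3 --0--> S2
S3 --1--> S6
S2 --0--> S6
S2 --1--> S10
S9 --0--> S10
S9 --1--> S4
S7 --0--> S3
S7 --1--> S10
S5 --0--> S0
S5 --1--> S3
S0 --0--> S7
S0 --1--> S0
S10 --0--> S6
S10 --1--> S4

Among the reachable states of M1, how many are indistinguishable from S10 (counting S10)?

Reachable states from the start: {S0,S2,S3,S4,S5,S6,S7,S10}. Unreachable: {S1,S8,S9} — drop them.
Start with accepting vs non-accepting: {S0,S2,S3,S4,S6,S10} | {S5,S7}.
On input 0, block {S0,S2,S3,S4,S6,S10} splits into {S2,S3,S4,S6,S10} and {S0}.
On input 1, block {S2,S3,S4,S6,S10} splits into {S2,S3,S4,S10} and {S6}.
On input 0, block {S2,S3,S4,S10} splits into {S2,S10} and {S3,S4}.
Split {S2,S10} by δ(·,1) → {S2} and {S10}.
Refine {S5,S7} on symbol 0: members go to different blocks, giving {S5} and {S7}.
Split {S3,S4} by δ(·,0) → {S3} and {S4}.
No further refinement is possible. Final partition (8 blocks): {S2} | {S5} | {S0} | {S6} | {S3} | {S10} | {S7} | {S4}.
The equivalence class containing S10 is {S10}, of size 1.

1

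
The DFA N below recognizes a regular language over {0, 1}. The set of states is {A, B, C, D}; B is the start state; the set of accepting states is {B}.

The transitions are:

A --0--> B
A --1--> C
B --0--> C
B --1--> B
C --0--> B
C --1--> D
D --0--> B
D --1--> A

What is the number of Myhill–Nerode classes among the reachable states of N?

Every state is reachable, so we keep all 4.
Initial partition by acceptance: {B} | {A,C,D}.
The partition is now stable with 2 blocks: {B} | {A,C,D}.

2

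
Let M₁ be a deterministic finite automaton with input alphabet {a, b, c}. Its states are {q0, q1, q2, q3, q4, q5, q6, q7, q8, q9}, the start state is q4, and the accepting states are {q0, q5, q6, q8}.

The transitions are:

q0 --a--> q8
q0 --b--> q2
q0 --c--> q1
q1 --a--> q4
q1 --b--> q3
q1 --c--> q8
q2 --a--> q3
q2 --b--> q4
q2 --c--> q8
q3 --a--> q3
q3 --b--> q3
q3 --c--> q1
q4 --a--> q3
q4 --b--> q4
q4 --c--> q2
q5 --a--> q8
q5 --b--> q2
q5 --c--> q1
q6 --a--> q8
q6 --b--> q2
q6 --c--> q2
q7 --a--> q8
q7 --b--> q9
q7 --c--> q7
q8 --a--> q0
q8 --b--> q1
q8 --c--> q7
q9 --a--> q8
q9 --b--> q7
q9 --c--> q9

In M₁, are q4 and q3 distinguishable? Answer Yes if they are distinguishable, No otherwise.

No

States {q5,q6} cannot be reached from the start state, so discard them.
Start with accepting vs non-accepting: {q0,q8} | {q1,q2,q3,q4,q7,q9}.
Refine {q1,q2,q3,q4,q7,q9} on symbol a: members go to different blocks, giving {q1,q2,q3,q4} and {q7,q9}.
On input c, block {q0,q8} splits into {q0} and {q8}.
Split {q1,q2,q3,q4} by δ(·,c) → {q1,q2} and {q3,q4}.
Stable partition: {q0} | {q1,q2} | {q7,q9} | {q8} | {q3,q4} — 5 equivalence classes.
q4 and q3 lie in the same block of the stable partition, so they are equivalent — no string distinguishes them.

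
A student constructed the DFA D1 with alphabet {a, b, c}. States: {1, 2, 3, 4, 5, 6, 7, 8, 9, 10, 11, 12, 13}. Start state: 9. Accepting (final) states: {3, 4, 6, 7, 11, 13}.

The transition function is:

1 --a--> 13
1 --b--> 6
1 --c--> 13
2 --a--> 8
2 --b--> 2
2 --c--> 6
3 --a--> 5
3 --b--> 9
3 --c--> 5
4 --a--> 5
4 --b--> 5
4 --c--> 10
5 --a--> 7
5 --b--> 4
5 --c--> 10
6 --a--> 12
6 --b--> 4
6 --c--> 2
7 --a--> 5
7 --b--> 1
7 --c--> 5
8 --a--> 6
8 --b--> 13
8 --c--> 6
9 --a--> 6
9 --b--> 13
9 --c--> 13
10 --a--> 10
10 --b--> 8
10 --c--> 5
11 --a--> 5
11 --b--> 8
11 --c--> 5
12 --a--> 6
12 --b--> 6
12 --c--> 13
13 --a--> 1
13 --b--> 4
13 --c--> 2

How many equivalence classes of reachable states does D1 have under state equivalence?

7

Reachable states from the start: {1,2,4,5,6,7,8,9,10,12,13}. Unreachable: {3,11} — drop them.
Start with accepting vs non-accepting: {4,6,7,13} | {1,2,5,8,9,10,12}.
Split {4,6,7,13} by δ(·,b) → {4,7} and {6,13}.
Split {1,2,5,8,9,10,12} by δ(·,a) → {1,8,9,12} and {2,10} and {5}.
Refine {4,7} on symbol b: members go to different blocks, giving {4} and {7}.
On input a, block {2,10} splits into {2} and {10}.
The partition is now stable with 7 blocks: {4} | {1,8,9,12} | {6,13} | {2} | {5} | {7} | {10}.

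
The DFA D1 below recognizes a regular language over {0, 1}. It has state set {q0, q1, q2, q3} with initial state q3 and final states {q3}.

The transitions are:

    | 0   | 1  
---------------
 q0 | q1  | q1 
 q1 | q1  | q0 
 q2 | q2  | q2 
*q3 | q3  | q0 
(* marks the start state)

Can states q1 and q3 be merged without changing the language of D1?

No

States {q2} cannot be reached from the start state, so discard them.
Initial partition by acceptance: {q3} | {q0,q1}.
No further refinement is possible. Final partition (2 blocks): {q3} | {q0,q1}.
q1 and q3 end up in different blocks, so they are distinguishable. For instance, the string 'ε' is accepted from only q3.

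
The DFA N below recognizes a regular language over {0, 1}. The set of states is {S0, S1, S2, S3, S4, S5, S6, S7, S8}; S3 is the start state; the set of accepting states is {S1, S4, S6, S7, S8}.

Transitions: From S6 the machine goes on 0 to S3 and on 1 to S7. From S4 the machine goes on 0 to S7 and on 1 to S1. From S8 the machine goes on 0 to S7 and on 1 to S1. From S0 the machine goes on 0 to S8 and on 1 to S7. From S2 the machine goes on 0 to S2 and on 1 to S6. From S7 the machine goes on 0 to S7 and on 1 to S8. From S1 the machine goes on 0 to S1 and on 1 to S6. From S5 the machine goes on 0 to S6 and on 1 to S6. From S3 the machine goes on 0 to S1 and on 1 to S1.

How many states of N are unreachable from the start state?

No path from S3 leads to S0, S2, S4, S5; the other 5 states are all reachable.

4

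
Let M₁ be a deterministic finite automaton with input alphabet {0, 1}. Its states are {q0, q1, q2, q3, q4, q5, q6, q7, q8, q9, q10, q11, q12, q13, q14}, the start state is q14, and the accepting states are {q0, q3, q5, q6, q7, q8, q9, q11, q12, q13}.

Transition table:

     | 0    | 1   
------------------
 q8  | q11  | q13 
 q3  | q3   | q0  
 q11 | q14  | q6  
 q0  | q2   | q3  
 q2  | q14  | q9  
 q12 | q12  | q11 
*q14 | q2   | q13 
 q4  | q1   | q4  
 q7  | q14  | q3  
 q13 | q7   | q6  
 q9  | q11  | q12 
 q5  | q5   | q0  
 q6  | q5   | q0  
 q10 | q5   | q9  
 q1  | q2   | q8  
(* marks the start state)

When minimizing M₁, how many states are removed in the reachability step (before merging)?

BFS from q14 reaches {q0, q2, q3, q5, q6, q7, q9, q11, q12, q13, q14}; the 4 state(s) q1, q4, q8, q10 are never visited.

4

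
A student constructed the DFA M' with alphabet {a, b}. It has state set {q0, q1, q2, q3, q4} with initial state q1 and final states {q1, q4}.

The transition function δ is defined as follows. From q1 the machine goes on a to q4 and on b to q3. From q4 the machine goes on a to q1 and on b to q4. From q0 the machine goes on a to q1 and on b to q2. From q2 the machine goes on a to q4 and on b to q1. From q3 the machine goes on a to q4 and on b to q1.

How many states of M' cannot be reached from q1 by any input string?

BFS from q1 reaches {q1, q3, q4}; the 2 state(s) q0, q2 are never visited.

2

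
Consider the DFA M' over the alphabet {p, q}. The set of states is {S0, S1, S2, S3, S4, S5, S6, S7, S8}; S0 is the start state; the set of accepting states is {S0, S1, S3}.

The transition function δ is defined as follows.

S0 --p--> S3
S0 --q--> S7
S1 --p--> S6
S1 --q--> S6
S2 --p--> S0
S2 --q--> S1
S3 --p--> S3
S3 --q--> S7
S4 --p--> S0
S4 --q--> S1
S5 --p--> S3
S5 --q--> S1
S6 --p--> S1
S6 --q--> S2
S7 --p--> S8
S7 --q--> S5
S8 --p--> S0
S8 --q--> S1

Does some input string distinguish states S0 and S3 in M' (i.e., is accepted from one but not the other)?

Reachable states from the start: {S0,S1,S2,S3,S5,S6,S7,S8}. Unreachable: {S4} — drop them.
Start with accepting vs non-accepting: {S0,S1,S3} | {S2,S5,S6,S7,S8}.
On input p, block {S0,S1,S3} splits into {S0,S3} and {S1}.
Split {S2,S5,S6,S7,S8} by δ(·,p) → {S2,S5,S8} and {S6} and {S7}.
The partition is now stable with 5 blocks: {S0,S3} | {S2,S5,S8} | {S1} | {S6} | {S7}.
S0 and S3 lie in the same block of the stable partition, so they are equivalent — no string distinguishes them.

No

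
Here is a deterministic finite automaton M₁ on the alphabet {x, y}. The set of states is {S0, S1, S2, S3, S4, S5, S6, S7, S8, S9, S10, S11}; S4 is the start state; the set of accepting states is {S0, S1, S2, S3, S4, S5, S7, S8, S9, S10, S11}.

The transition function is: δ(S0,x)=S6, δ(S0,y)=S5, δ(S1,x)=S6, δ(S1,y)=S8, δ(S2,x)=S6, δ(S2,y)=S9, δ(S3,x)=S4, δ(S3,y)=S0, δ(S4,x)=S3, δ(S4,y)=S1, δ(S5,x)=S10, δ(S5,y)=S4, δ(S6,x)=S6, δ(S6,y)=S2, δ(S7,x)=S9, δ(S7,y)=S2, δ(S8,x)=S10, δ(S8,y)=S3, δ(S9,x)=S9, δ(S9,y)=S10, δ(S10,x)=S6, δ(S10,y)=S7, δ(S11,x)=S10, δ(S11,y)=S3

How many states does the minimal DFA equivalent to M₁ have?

6

States {S11} cannot be reached from the start state, so discard them.
Initial partition by acceptance: {S0,S1,S2,S3,S4,S5,S7,S8,S9,S10} | {S6}.
Refine {S0,S1,S2,S3,S4,S5,S7,S8,S9,S10} on symbol x: members go to different blocks, giving {S3,S4,S5,S7,S8,S9} and {S0,S1,S2,S10}.
On input x, block {S3,S4,S5,S7,S8,S9} splits into {S3,S4,S7,S9} and {S5,S8}.
Refine {S0,S1,S2,S10} on symbol y: members go to different blocks, giving {S0,S1} and {S2,S10}.
Split {S3,S4,S7,S9} by δ(·,y) → {S3,S4} and {S7,S9}.
The partition is now stable with 6 blocks: {S3,S4} | {S6} | {S0,S1} | {S5,S8} | {S2,S10} | {S7,S9}.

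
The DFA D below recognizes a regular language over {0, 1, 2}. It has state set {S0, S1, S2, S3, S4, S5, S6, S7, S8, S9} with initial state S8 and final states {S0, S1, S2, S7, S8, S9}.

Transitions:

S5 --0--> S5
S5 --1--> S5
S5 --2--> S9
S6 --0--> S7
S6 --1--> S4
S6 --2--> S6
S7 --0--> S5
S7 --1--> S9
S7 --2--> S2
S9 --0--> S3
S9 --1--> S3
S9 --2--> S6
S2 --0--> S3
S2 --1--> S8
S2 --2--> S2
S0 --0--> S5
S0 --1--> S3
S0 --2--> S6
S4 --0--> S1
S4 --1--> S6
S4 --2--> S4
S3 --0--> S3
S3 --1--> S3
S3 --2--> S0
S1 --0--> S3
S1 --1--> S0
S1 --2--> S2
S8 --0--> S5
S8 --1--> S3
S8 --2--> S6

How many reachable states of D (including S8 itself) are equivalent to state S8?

All states are reachable from the start state.
Start with accepting vs non-accepting: {S0,S1,S2,S7,S8,S9} | {S3,S4,S5,S6}.
Refine {S0,S1,S2,S7,S8,S9} on symbol 1: members go to different blocks, giving {S0,S8,S9} and {S1,S2,S7}.
Split {S3,S4,S5,S6} by δ(·,0) → {S3,S5} and {S4,S6}.
Stable partition: {S0,S8,S9} | {S3,S5} | {S1,S2,S7} | {S4,S6} — 4 equivalence classes.
The equivalence class containing S8 is {S0,S8,S9}, of size 3.

3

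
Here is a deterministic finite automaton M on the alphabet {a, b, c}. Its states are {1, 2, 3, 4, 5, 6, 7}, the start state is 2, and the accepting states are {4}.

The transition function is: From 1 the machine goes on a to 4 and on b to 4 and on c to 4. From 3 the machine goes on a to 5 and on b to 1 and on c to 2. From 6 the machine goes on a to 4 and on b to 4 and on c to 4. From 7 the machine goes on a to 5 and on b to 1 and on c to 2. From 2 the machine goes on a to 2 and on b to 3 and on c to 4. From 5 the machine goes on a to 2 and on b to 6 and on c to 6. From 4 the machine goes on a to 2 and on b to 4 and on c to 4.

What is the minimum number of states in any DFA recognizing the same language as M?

5

Reachable states from the start: {1,2,3,4,5,6}. Unreachable: {7} — drop them.
Initial partition by acceptance: {4} | {1,2,3,5,6}.
Split {1,2,3,5,6} by δ(·,a) → {2,3,5} and {1,6}.
Refine {2,3,5} on symbol b: members go to different blocks, giving {3,5} and {2}.
Split {3,5} by δ(·,a) → {3} and {5}.
Stable partition: {4} | {3} | {1,6} | {2} | {5} — 5 equivalence classes.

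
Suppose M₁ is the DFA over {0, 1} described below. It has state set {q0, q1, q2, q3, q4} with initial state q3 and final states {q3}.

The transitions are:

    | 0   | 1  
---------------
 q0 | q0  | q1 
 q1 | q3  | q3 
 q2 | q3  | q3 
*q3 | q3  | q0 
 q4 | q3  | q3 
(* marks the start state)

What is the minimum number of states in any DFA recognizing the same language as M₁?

First remove the unreachable states {q2,q4}; 3 states remain.
Initial partition by acceptance: {q3} | {q0,q1}.
Refine {q0,q1} on symbol 0: members go to different blocks, giving {q0} and {q1}.
Stable partition: {q3} | {q0} | {q1} — 3 equivalence classes.

3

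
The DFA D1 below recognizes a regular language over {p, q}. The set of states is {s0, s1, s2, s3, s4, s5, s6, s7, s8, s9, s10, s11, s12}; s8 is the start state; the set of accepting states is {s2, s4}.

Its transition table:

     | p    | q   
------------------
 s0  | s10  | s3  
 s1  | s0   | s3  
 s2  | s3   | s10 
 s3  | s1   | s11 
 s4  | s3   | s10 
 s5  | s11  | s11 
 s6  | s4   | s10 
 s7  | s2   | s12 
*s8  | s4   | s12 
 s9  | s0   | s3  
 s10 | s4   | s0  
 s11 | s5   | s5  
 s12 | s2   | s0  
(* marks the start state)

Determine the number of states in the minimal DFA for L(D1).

7

First remove the unreachable states {s6,s7,s9}; 10 states remain.
Initial partition by acceptance: {s2,s4} | {s0,s1,s3,s5,s8,s10,s11,s12}.
On input p, block {s0,s1,s3,s5,s8,s10,s11,s12} splits into {s0,s1,s3,s5,s11} and {s8,s10,s12}.
Split {s0,s1,s3,s5,s11} by δ(·,p) → {s1,s3,s5,s11} and {s0}.
On input p, block {s1,s3,s5,s11} splits into {s3,s5,s11} and {s1}.
Split {s3,s5,s11} by δ(·,p) → {s5,s11} and {s3}.
Split {s8,s10,s12} by δ(·,q) → {s10,s12} and {s8}.
Stable partition: {s2,s4} | {s5,s11} | {s10,s12} | {s0} | {s1} | {s3} | {s8} — 7 equivalence classes.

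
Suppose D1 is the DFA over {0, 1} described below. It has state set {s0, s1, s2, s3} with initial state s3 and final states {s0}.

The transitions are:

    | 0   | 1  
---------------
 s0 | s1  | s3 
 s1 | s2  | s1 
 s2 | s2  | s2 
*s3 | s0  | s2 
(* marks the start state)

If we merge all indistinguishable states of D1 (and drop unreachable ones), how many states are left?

Every state is reachable, so we keep all 4.
Initial partition by acceptance: {s0} | {s1,s2,s3}.
Refine {s1,s2,s3} on symbol 0: members go to different blocks, giving {s1,s2} and {s3}.
Stable partition: {s0} | {s1,s2} | {s3} — 3 equivalence classes.

3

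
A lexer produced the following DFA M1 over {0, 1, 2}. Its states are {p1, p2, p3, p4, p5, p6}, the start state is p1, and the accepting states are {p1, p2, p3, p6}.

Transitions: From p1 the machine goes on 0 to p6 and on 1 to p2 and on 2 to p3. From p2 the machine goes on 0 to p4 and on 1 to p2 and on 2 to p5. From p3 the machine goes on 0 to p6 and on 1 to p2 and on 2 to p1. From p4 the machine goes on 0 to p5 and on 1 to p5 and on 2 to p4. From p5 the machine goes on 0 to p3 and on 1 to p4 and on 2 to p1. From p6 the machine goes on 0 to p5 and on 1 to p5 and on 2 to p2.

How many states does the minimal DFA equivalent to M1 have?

Every state is reachable, so we keep all 6.
Initial partition by acceptance: {p1,p2,p3,p6} | {p4,p5}.
Refine {p1,p2,p3,p6} on symbol 0: members go to different blocks, giving {p1,p3} and {p2,p6}.
Refine {p4,p5} on symbol 0: members go to different blocks, giving {p4} and {p5}.
On input 0, block {p2,p6} splits into {p2} and {p6}.
Stable partition: {p1,p3} | {p4} | {p2} | {p5} | {p6} — 5 equivalence classes.

5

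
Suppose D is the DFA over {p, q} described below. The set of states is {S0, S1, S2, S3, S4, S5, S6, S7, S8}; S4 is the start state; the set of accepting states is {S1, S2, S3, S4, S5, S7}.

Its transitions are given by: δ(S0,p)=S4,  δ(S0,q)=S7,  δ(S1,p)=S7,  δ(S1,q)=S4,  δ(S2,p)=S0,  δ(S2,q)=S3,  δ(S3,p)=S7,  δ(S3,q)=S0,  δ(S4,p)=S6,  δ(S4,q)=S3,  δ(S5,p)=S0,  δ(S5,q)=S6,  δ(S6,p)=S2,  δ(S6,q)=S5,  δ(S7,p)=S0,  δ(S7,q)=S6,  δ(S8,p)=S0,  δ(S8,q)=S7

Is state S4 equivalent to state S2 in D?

First remove the unreachable states {S1,S8}; 7 states remain.
P0 = {S2,S3,S4,S5,S7} | {S0,S6}.
Refine {S2,S3,S4,S5,S7} on symbol p: members go to different blocks, giving {S2,S4,S5,S7} and {S3}.
Refine {S2,S4,S5,S7} on symbol q: members go to different blocks, giving {S2,S4} and {S5,S7}.
No further refinement is possible. Final partition (4 blocks): {S2,S4} | {S0,S6} | {S3} | {S5,S7}.
S4 and S2 lie in the same block of the stable partition, so they are equivalent — no string distinguishes them.

Yes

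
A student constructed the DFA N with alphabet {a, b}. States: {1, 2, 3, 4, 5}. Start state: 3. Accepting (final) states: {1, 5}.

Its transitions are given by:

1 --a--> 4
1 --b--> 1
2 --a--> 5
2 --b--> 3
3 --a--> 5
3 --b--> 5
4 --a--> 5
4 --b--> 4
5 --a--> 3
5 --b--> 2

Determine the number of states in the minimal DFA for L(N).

First remove the unreachable states {1,4}; 3 states remain.
P0 = {5} | {2,3}.
Refine {2,3} on symbol b: members go to different blocks, giving {2} and {3}.
Stable partition: {5} | {2} | {3} — 3 equivalence classes.

3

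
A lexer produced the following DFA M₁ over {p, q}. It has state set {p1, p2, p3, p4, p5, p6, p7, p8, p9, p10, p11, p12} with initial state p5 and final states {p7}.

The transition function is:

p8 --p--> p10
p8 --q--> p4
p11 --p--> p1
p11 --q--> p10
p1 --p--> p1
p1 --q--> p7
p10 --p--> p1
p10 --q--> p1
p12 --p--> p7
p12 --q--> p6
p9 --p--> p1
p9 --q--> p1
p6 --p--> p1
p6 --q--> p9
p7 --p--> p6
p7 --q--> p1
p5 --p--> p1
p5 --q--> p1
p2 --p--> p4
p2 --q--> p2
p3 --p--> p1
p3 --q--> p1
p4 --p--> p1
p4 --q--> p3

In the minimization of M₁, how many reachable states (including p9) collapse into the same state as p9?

2

First remove the unreachable states {p2,p3,p4,p8,p10,p11,p12}; 5 states remain.
Start with accepting vs non-accepting: {p7} | {p1,p5,p6,p9}.
Refine {p1,p5,p6,p9} on symbol q: members go to different blocks, giving {p5,p6,p9} and {p1}.
On input q, block {p5,p6,p9} splits into {p5,p9} and {p6}.
Stable partition: {p7} | {p5,p9} | {p1} | {p6} — 4 equivalence classes.
State p9 belongs to the block {p5,p9}, which has 2 states.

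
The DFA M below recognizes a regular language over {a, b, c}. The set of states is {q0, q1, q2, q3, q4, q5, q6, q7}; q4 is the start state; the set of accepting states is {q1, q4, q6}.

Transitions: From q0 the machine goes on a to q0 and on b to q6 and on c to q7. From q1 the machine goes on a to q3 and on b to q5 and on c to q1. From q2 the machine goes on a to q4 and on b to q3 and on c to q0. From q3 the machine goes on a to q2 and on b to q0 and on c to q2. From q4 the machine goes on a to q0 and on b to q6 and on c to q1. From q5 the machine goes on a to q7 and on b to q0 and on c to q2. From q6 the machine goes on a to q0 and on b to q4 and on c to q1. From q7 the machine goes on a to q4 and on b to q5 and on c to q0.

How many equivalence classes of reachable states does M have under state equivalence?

5

Start with accepting vs non-accepting: {q1,q4,q6} | {q0,q2,q3,q5,q7}.
On input b, block {q1,q4,q6} splits into {q4,q6} and {q1}.
On input a, block {q0,q2,q3,q5,q7} splits into {q0,q3,q5} and {q2,q7}.
On input a, block {q0,q3,q5} splits into {q3,q5} and {q0}.
Stable partition: {q4,q6} | {q3,q5} | {q1} | {q2,q7} | {q0} — 5 equivalence classes.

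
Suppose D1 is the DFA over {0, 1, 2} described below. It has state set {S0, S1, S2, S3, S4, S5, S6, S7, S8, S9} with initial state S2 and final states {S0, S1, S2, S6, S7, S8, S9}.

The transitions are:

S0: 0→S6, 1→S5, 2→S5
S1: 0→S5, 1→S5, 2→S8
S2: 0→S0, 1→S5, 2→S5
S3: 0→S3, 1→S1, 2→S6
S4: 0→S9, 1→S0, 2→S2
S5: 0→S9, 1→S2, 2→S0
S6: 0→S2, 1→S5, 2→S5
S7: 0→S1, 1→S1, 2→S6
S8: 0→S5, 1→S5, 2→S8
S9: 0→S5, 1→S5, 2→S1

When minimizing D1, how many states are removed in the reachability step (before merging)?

No path from S2 leads to S3, S4, S7; the other 7 states are all reachable.

3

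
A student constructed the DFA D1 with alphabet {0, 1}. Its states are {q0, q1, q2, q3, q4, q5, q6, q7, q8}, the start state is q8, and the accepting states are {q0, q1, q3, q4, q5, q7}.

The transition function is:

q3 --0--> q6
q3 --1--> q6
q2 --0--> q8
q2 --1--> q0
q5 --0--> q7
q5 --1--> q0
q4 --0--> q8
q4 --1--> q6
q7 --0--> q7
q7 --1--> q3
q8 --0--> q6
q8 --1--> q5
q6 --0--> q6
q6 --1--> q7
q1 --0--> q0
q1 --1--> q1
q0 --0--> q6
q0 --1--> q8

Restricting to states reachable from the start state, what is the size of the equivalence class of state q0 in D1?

Reachable states from the start: {q0,q3,q5,q6,q7,q8}. Unreachable: {q1,q2,q4} — drop them.
Initial partition by acceptance: {q0,q3,q5,q7} | {q6,q8}.
Refine {q0,q3,q5,q7} on symbol 0: members go to different blocks, giving {q0,q3} and {q5,q7}.
The partition is now stable with 3 blocks: {q0,q3} | {q6,q8} | {q5,q7}.
The equivalence class containing q0 is {q0,q3}, of size 2.

2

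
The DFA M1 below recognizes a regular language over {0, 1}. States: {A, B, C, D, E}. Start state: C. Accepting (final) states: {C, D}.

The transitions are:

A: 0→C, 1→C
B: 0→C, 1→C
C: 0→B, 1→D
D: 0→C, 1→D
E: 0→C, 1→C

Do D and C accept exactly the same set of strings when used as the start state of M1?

First remove the unreachable states {A,E}; 3 states remain.
Initial partition by acceptance: {C,D} | {B}.
On input 0, block {C,D} splits into {C} and {D}.
The partition is now stable with 3 blocks: {C} | {B} | {D}.
D and C end up in different blocks, so they are distinguishable. For instance, the string '0' is accepted from only D.

No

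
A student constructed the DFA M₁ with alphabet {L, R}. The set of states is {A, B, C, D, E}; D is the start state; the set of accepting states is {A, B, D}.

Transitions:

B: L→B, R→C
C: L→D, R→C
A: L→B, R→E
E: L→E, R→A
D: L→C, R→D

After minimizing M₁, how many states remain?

2

Reachable states from the start: {C,D}. Unreachable: {A,B,E} — drop them.
P0 = {D} | {C}.
No further refinement is possible. Final partition (2 blocks): {D} | {C}.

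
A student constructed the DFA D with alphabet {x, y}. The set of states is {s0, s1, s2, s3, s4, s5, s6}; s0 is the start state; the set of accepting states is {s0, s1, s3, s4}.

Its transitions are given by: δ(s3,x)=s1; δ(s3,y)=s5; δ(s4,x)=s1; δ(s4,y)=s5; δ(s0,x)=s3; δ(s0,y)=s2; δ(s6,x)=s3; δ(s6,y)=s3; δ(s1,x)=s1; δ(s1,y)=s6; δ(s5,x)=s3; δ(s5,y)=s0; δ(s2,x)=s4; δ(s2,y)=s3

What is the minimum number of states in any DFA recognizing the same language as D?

All states are reachable from the start state.
P0 = {s0,s1,s3,s4} | {s2,s5,s6}.
No further refinement is possible. Final partition (2 blocks): {s0,s1,s3,s4} | {s2,s5,s6}.

2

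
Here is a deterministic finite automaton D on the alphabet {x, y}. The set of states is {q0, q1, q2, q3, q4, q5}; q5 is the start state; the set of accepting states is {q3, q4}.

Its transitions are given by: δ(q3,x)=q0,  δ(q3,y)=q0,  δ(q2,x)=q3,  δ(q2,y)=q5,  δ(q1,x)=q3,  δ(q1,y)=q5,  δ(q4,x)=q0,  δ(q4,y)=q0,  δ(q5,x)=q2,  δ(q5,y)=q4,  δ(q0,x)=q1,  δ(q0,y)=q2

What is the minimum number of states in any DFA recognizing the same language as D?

All states are reachable from the start state.
P0 = {q3,q4} | {q0,q1,q2,q5}.
Split {q0,q1,q2,q5} by δ(·,x) → {q0,q5} and {q1,q2}.
On input y, block {q0,q5} splits into {q0} and {q5}.
Stable partition: {q3,q4} | {q0} | {q1,q2} | {q5} — 4 equivalence classes.

4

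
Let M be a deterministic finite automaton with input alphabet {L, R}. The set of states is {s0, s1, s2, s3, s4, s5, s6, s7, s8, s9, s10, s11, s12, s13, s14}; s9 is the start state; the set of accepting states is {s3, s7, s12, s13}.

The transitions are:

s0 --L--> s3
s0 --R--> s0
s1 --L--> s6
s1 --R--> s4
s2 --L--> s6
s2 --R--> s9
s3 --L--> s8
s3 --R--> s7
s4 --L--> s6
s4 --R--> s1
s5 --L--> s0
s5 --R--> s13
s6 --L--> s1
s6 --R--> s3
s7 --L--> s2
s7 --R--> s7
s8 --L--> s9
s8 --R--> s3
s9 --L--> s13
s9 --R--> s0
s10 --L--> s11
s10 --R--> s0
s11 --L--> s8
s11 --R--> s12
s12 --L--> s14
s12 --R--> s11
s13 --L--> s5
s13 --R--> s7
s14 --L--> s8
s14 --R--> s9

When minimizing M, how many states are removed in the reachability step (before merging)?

No path from s9 leads to s10, s11, s12, s14; the other 11 states are all reachable.

4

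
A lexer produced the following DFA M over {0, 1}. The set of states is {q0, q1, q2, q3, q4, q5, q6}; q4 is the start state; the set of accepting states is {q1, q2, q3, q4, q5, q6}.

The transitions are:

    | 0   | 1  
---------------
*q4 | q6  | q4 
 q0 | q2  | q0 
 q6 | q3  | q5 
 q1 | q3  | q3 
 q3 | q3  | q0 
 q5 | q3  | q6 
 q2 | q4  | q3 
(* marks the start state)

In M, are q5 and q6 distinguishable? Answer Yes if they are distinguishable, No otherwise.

No

States {q1} cannot be reached from the start state, so discard them.
P0 = {q2,q3,q4,q5,q6} | {q0}.
Split {q2,q3,q4,q5,q6} by δ(·,1) → {q2,q4,q5,q6} and {q3}.
Refine {q2,q4,q5,q6} on symbol 0: members go to different blocks, giving {q2,q4} and {q5,q6}.
Split {q2,q4} by δ(·,0) → {q2} and {q4}.
The partition is now stable with 5 blocks: {q2} | {q0} | {q3} | {q5,q6} | {q4}.
q5 and q6 lie in the same block of the stable partition, so they are equivalent — no string distinguishes them.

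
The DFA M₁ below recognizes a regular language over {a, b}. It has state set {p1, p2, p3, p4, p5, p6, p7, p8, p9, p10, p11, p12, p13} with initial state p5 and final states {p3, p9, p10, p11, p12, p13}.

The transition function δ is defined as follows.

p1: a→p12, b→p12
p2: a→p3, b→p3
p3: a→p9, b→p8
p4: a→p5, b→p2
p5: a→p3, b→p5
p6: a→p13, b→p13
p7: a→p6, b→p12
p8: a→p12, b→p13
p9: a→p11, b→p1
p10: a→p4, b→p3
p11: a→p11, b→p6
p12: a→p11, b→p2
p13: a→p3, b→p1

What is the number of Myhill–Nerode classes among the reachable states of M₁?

States {p4,p7,p10} cannot be reached from the start state, so discard them.
Initial partition by acceptance: {p3,p9,p11,p12,p13} | {p1,p2,p5,p6,p8}.
On input b, block {p1,p2,p5,p6,p8} splits into {p1,p2,p6,p8} and {p5}.
The partition is now stable with 3 blocks: {p3,p9,p11,p12,p13} | {p1,p2,p6,p8} | {p5}.

3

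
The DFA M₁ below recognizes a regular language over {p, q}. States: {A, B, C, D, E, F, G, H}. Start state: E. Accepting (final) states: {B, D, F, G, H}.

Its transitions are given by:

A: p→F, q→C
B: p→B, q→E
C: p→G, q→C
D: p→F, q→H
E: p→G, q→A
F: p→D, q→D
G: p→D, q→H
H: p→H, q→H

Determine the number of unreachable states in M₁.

Starting at E and following transitions, the reachable set is {A, C, D, E, F, G, H}. That leaves B unreachable — 1 in total.

1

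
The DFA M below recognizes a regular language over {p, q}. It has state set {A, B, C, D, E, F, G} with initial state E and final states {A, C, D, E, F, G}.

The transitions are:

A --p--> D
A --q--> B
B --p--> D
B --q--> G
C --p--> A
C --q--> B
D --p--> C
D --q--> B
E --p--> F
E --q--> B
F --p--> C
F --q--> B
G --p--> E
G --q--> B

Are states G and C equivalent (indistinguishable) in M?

Yes

All states are reachable from the start state.
P0 = {A,C,D,E,F,G} | {B}.
Stable partition: {A,C,D,E,F,G} | {B} — 2 equivalence classes.
G and C lie in the same block of the stable partition, so they are equivalent — no string distinguishes them.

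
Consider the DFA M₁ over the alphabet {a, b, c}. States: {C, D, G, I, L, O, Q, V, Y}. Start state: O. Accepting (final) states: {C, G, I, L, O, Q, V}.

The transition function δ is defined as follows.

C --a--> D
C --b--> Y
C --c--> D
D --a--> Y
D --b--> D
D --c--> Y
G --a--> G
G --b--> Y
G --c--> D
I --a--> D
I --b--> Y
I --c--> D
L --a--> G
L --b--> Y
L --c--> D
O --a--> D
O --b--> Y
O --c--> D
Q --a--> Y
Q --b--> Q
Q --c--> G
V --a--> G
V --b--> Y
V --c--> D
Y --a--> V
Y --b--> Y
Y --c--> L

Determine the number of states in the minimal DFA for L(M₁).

4

First remove the unreachable states {C,I,Q}; 6 states remain.
Start with accepting vs non-accepting: {G,L,O,V} | {D,Y}.
Split {G,L,O,V} by δ(·,a) → {G,L,V} and {O}.
Split {D,Y} by δ(·,a) → {Y} and {D}.
No further refinement is possible. Final partition (4 blocks): {G,L,V} | {Y} | {O} | {D}.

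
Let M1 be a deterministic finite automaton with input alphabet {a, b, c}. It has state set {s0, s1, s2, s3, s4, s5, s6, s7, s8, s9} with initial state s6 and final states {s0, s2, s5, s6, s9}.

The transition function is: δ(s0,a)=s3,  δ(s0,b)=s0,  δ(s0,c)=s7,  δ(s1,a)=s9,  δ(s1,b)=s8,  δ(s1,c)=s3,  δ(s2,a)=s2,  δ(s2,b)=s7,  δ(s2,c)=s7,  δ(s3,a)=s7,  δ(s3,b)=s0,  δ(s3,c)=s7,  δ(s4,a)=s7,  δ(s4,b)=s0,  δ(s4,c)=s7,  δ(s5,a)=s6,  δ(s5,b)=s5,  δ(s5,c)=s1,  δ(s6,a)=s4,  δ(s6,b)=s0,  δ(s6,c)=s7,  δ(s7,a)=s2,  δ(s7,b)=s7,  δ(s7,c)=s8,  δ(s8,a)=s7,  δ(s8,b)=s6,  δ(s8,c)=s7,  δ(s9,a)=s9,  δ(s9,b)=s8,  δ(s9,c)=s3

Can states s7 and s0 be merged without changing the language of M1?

No

Reachable states from the start: {s0,s2,s3,s4,s6,s7,s8}. Unreachable: {s1,s5,s9} — drop them.
Start with accepting vs non-accepting: {s0,s2,s6} | {s3,s4,s7,s8}.
Split {s0,s2,s6} by δ(·,a) → {s0,s6} and {s2}.
On input a, block {s3,s4,s7,s8} splits into {s3,s4,s8} and {s7}.
Stable partition: {s0,s6} | {s3,s4,s8} | {s2} | {s7} — 4 equivalence classes.
s7 and s0 end up in different blocks, so they are distinguishable. For instance, the string 'ε' is accepted from only s0.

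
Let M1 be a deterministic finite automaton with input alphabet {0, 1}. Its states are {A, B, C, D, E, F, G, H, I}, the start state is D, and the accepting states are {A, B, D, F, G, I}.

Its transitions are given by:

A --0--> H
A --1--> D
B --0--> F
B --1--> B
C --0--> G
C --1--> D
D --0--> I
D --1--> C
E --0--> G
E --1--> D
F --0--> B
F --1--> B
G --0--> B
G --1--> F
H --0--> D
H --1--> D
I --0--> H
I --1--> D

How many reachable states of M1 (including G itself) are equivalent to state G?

3

States {A,E} cannot be reached from the start state, so discard them.
P0 = {B,D,F,G,I} | {C,H}.
On input 0, block {B,D,F,G,I} splits into {B,D,F,G} and {I}.
Refine {B,D,F,G} on symbol 0: members go to different blocks, giving {B,F,G} and {D}.
Refine {C,H} on symbol 0: members go to different blocks, giving {C} and {H}.
Stable partition: {B,F,G} | {C} | {I} | {D} | {H} — 5 equivalence classes.
The equivalence class containing G is {B,F,G}, of size 3.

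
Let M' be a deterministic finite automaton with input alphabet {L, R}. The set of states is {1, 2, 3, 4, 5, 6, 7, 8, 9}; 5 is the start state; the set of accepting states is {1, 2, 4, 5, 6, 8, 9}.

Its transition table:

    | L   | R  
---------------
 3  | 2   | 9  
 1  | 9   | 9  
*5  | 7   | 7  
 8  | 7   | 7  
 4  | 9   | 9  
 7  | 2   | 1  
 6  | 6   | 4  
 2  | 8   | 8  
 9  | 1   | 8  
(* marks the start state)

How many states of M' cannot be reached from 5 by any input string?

3

Starting at 5 and following transitions, the reachable set is {1, 2, 5, 7, 8, 9}. That leaves 3, 4, 6 unreachable — 3 in total.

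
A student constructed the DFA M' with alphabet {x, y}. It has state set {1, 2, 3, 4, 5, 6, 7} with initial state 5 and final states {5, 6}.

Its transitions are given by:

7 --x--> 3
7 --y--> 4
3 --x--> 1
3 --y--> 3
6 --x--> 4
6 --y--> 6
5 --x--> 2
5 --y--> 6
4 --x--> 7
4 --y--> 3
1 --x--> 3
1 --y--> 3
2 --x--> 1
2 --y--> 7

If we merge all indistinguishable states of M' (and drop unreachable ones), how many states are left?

Initial partition by acceptance: {5,6} | {1,2,3,4,7}.
No further refinement is possible. Final partition (2 blocks): {5,6} | {1,2,3,4,7}.

2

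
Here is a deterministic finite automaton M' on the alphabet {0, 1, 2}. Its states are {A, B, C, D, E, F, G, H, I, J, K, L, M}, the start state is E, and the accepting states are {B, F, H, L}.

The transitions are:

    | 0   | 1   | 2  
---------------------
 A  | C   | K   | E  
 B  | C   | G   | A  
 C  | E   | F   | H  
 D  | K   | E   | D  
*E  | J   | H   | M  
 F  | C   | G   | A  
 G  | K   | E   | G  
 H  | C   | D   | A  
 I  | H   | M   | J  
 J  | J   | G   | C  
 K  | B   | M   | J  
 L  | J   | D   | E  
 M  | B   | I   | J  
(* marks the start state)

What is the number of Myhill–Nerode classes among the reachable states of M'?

Reachable states from the start: {A,B,C,D,E,F,G,H,I,J,K,M}. Unreachable: {L} — drop them.
Start with accepting vs non-accepting: {B,F,H} | {A,C,D,E,G,I,J,K,M}.
Refine {A,C,D,E,G,I,J,K,M} on symbol 0: members go to different blocks, giving {A,C,D,E,G,J} and {I,K,M}.
Split {A,C,D,E,G,J} by δ(·,0) → {A,C,E,J} and {D,G}.
Refine {A,C,E,J} on symbol 1: members go to different blocks, giving {C,E} and {A} and {J}.
On input 0, block {C,E} splits into {C} and {E}.
No further refinement is possible. Final partition (7 blocks): {B,F,H} | {C} | {I,K,M} | {D,G} | {A} | {J} | {E}.

7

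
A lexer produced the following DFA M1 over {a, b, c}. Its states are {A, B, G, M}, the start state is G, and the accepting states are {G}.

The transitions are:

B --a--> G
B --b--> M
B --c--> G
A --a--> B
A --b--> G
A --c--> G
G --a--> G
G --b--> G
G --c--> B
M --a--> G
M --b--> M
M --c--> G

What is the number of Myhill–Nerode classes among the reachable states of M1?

2

First remove the unreachable states {A}; 3 states remain.
Start with accepting vs non-accepting: {G} | {B,M}.
No further refinement is possible. Final partition (2 blocks): {G} | {B,M}.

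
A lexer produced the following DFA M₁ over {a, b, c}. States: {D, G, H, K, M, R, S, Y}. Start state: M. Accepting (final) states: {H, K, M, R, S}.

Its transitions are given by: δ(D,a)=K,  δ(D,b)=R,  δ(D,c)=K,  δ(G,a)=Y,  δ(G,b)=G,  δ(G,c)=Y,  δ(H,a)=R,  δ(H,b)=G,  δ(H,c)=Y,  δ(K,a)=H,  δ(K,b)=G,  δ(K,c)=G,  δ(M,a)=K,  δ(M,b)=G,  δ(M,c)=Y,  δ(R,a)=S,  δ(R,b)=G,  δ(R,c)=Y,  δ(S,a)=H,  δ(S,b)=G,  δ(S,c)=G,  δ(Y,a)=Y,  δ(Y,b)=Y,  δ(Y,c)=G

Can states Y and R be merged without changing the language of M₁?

No

States {D} cannot be reached from the start state, so discard them.
Initial partition by acceptance: {H,K,M,R,S} | {G,Y}.
No further refinement is possible. Final partition (2 blocks): {H,K,M,R,S} | {G,Y}.
Y and R end up in different blocks, so they are distinguishable. For instance, the string 'ε' is accepted from only R.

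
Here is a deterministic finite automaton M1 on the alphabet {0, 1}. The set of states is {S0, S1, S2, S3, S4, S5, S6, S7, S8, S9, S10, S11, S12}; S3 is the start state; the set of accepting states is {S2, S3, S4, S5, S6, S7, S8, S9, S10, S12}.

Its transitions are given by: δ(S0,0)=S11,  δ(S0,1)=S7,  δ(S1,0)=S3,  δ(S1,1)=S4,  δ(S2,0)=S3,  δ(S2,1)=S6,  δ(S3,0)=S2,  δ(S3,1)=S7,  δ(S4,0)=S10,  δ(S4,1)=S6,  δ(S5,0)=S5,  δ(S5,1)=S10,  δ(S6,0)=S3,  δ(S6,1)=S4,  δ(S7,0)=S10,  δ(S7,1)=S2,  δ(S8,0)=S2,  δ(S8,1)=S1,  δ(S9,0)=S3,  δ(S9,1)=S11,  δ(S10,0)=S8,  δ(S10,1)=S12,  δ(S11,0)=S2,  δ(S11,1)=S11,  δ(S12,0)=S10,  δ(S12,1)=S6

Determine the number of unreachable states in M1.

Starting at S3 and following transitions, the reachable set is {S1, S2, S3, S4, S6, S7, S8, S10, S12}. That leaves S0, S5, S9, S11 unreachable — 4 in total.

4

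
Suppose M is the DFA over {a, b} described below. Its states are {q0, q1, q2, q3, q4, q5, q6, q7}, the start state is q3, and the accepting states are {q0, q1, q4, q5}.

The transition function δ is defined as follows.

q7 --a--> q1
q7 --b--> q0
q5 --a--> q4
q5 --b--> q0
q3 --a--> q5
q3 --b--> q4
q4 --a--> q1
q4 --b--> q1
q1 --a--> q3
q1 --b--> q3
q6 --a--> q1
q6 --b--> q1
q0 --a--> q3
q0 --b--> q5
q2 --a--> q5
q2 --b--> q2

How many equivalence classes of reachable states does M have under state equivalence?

First remove the unreachable states {q2,q6,q7}; 5 states remain.
P0 = {q0,q1,q4,q5} | {q3}.
On input a, block {q0,q1,q4,q5} splits into {q0,q1} and {q4,q5}.
Refine {q0,q1} on symbol b: members go to different blocks, giving {q0} and {q1}.
On input a, block {q4,q5} splits into {q4} and {q5}.
The partition is now stable with 5 blocks: {q0} | {q3} | {q4} | {q1} | {q5}.

5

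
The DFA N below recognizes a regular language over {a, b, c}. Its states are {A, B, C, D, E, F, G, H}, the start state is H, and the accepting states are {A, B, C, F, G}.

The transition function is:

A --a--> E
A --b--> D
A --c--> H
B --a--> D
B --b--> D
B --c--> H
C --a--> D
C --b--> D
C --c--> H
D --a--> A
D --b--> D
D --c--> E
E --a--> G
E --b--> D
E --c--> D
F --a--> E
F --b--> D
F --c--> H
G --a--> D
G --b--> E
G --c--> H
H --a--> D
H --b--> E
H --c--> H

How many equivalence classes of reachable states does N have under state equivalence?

States {B,C,F} cannot be reached from the start state, so discard them.
Start with accepting vs non-accepting: {A,G} | {D,E,H}.
Split {D,E,H} by δ(·,a) → {D,E} and {H}.
Stable partition: {A,G} | {D,E} | {H} — 3 equivalence classes.

3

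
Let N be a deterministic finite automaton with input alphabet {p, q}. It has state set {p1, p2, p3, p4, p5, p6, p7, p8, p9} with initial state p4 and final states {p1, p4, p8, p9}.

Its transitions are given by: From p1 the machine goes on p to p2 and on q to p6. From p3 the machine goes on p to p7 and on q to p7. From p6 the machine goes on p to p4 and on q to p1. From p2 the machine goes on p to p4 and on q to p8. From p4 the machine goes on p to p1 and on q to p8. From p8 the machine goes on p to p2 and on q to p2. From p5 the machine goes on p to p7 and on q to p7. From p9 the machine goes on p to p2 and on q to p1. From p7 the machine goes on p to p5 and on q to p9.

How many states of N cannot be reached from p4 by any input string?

Starting at p4 and following transitions, the reachable set is {p1, p2, p4, p6, p8}. That leaves p3, p5, p7, p9 unreachable — 4 in total.

4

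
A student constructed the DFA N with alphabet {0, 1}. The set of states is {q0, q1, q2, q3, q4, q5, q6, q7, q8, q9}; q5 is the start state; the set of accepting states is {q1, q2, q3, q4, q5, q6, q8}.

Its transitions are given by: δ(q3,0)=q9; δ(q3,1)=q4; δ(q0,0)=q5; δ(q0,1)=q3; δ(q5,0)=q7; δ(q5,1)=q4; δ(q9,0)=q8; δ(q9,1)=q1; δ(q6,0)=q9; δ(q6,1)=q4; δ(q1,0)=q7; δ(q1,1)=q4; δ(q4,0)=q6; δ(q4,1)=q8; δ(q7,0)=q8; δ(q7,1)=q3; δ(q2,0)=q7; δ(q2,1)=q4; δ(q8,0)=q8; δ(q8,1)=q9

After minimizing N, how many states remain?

4

First remove the unreachable states {q0,q2}; 8 states remain.
P0 = {q1,q3,q4,q5,q6,q8} | {q7,q9}.
On input 0, block {q1,q3,q4,q5,q6,q8} splits into {q1,q3,q5,q6} and {q4,q8}.
On input 0, block {q4,q8} splits into {q4} and {q8}.
No further refinement is possible. Final partition (4 blocks): {q1,q3,q5,q6} | {q7,q9} | {q4} | {q8}.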